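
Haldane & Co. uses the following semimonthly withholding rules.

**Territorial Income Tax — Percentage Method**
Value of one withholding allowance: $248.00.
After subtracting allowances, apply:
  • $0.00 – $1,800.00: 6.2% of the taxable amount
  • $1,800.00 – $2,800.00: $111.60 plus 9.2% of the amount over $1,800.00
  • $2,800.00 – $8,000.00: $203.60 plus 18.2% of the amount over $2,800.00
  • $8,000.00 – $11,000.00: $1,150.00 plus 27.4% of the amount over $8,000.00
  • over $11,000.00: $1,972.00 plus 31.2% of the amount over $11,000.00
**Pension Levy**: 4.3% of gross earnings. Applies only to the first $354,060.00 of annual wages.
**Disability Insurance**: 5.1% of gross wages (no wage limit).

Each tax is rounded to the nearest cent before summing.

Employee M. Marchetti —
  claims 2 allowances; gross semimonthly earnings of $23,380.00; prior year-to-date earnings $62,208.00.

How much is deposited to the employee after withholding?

$15,502.47

Territorial Income Tax: taxable = $23,380.00 − 2×$248.00 = $22,884.00
  $1,972.00 + 31.2% × ($22,884.00 − $11,000.00) = $1,972.00 + 31.2% × $11,884.00 = $5,679.81
Pension Levy: 4.3% × $23,380.00 = $1,005.34
Disability Insurance: 5.1% × $23,380.00 = $1,192.38
Total withheld: $5,679.81 + $1,005.34 + $1,192.38 = $7,877.53
Net pay: $23,380.00 − $7,877.53 = $15,502.47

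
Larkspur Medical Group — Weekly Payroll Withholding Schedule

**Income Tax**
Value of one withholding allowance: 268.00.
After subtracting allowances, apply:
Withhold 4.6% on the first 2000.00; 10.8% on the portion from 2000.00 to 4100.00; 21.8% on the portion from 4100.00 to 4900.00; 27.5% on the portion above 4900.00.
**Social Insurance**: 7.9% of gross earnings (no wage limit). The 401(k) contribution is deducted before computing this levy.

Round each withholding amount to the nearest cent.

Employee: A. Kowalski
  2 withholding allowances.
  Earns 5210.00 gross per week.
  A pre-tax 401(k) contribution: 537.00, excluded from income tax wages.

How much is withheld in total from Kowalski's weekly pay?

Income Tax: taxable = 5210.00 − 537.00 − 2×268.00 = 4137.00
  318.80 + 21.8% × (4137.00 − 4100.00) = 318.80 + 21.8% × 37.00 = 326.87
Social Insurance: 7.9% × 4673.00 = 369.17
Total: 326.87 + 369.17 = 696.04

696.04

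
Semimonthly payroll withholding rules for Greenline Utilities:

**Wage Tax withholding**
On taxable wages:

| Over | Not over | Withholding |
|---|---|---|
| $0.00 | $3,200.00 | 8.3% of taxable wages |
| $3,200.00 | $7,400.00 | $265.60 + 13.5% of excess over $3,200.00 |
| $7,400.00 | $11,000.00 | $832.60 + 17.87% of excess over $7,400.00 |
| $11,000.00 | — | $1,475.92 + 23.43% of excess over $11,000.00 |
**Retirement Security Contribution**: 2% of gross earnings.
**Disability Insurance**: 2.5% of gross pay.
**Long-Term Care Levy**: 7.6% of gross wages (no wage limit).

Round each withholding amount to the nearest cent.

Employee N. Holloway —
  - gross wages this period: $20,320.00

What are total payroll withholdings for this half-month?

$6,118.32

Wage Tax: taxable = $20,320.00
  $1,475.92 + 23.43% × ($20,320.00 − $11,000.00) = $1,475.92 + 23.43% × $9,320.00 = $3,659.60
Retirement Security Contribution: 2% × $20,320.00 = $406.40
Disability Insurance: 2.5% × $20,320.00 = $508.00
Long-Term Care Levy: 7.6% × $20,320.00 = $1,544.32
Total: $3,659.60 + $406.40 + $508.00 + $1,544.32 = $6,118.32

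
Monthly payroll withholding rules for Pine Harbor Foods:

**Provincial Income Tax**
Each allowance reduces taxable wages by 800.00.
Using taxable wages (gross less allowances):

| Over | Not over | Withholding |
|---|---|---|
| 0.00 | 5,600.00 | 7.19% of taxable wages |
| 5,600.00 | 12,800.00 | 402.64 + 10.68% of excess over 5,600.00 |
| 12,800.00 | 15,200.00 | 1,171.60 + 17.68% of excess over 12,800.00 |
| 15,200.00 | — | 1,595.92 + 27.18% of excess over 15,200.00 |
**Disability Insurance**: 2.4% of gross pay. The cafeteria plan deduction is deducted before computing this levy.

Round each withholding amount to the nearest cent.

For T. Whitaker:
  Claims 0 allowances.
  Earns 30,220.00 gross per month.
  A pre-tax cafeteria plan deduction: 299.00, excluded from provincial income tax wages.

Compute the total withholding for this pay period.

6,315.19

Provincial Income Tax: taxable = 30,220.00 − 299.00 = 29,921.00
  1,595.92 + 27.18% × (29,921.00 − 15,200.00) = 1,595.92 + 27.18% × 14,721.00 = 5,597.09
Disability Insurance: 2.4% × 29,921.00 = 718.10
Total: 5,597.09 + 718.10 = 6,315.19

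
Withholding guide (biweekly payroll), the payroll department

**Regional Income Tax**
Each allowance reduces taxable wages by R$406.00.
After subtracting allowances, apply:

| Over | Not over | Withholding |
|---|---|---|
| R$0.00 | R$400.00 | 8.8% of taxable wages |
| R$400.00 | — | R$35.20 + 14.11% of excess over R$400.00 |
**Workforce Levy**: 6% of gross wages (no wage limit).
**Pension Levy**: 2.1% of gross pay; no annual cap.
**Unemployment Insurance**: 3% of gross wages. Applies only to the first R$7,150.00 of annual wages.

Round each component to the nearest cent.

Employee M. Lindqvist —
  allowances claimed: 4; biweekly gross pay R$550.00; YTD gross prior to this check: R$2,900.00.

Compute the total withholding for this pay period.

R$61.05

Regional Income Tax: taxable = R$550.00 − 4×R$406.00 = R$-1,074.00
  Taxable ≤ 0 → R$0.00
Workforce Levy: 6% × R$550.00 = R$33.00
Pension Levy: 2.1% × R$550.00 = R$11.55
Unemployment Insurance: 3% × R$550.00 = R$16.50
Total: R$0.00 + R$33.00 + R$11.55 + R$16.50 = R$61.05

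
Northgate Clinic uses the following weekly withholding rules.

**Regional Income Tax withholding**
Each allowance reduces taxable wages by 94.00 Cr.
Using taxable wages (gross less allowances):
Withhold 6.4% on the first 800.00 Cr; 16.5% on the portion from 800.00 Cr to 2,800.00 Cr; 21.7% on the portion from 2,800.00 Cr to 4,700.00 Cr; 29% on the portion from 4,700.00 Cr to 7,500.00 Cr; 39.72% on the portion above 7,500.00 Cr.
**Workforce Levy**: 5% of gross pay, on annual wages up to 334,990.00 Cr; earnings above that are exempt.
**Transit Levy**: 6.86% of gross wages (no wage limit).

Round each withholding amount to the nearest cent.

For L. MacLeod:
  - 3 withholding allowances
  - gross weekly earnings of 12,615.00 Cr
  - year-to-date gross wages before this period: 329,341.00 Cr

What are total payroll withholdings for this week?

4,673.01 Cr

Regional Income Tax: taxable = 12,615.00 Cr − 3×94.00 Cr = 12,333.00 Cr
  1,605.50 Cr + 39.72% × (12,333.00 Cr − 7,500.00 Cr) = 1,605.50 Cr + 39.72% × 4,833.00 Cr = 3,525.17 Cr
Workforce Levy: cap 334,990.00 Cr − YTD 329,341.00 Cr = 5,649.00 Cr subject; 5% × 5,649.00 Cr = 282.45 Cr
Transit Levy: 6.86% × 12,615.00 Cr = 865.39 Cr
Total: 3,525.17 Cr + 282.45 Cr + 865.39 Cr = 4,673.01 Cr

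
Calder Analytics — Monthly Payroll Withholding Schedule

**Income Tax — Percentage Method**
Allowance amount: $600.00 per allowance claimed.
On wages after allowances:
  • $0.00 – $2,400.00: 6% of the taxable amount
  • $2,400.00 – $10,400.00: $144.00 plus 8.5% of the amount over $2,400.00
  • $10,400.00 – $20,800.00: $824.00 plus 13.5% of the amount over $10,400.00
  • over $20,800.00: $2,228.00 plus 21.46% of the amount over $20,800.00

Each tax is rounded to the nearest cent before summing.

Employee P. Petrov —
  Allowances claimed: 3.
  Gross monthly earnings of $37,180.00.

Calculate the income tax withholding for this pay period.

$5,356.87

Income Tax: taxable = $37,180.00 − 3×$600.00 = $35,380.00
  $2,228.00 + 21.46% × ($35,380.00 − $20,800.00) = $2,228.00 + 21.46% × $14,580.00 = $5,356.87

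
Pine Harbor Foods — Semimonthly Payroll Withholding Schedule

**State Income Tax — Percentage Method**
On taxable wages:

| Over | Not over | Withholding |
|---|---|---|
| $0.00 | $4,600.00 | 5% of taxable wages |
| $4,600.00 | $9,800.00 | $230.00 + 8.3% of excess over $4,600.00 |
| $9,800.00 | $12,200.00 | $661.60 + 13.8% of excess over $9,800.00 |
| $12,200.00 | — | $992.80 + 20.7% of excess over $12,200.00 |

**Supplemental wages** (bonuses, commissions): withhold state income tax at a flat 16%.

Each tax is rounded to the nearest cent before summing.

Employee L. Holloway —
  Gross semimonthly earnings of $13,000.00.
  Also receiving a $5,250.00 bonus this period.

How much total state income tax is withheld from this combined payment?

$1,998.40

State Income Tax: taxable = $13,000.00
  $992.80 + 20.7% × ($13,000.00 − $12,200.00) = $992.80 + 20.7% × $800.00 = $1,158.40
Supplemental (16% flat on bonus): 16% × $5,250.00 = $840.00
Total state income tax: $1,158.40 + $840.00 = $1,998.40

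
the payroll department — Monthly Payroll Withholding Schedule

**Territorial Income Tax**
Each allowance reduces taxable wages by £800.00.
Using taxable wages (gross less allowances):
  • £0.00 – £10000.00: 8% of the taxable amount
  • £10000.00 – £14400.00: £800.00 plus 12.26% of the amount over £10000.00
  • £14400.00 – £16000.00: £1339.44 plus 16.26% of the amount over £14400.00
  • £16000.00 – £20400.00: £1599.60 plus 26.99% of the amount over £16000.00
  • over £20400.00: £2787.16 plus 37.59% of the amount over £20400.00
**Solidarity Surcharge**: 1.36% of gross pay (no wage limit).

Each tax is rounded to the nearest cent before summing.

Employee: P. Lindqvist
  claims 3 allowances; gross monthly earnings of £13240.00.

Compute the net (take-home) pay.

Territorial Income Tax: taxable = £13240.00 − 3×£800.00 = £10840.00
  £800.00 + 12.26% × (£10840.00 − £10000.00) = £800.00 + 12.26% × £840.00 = £902.98
Solidarity Surcharge: 1.36% × £13240.00 = £180.06
Total withheld: £902.98 + £180.06 = £1083.04
Net pay: £13240.00 − £1083.04 = £12156.96

£12156.96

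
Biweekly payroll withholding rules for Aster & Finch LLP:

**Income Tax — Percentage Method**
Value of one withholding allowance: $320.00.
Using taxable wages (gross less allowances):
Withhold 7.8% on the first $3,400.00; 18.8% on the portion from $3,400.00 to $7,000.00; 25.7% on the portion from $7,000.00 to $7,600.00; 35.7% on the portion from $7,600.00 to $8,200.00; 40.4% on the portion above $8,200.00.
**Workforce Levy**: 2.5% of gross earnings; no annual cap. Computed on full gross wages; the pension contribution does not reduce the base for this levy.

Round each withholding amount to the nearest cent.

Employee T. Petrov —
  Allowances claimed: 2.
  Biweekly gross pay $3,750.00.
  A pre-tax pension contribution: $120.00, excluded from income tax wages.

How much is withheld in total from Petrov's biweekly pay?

$326.97

Income Tax: taxable = $3,750.00 − $120.00 − 2×$320.00 = $2,990.00
  7.8% × $2,990.00 = $233.22
Workforce Levy: 2.5% × $3,750.00 = $93.75
Total: $233.22 + $93.75 = $326.97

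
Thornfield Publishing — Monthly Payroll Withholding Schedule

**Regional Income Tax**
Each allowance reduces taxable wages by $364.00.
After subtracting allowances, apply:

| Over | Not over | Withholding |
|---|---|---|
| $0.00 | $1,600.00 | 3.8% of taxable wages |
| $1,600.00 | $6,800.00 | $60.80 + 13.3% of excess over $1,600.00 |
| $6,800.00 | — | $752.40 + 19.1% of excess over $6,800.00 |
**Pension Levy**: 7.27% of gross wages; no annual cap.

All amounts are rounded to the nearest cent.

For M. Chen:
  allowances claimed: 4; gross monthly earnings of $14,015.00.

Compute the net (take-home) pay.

Regional Income Tax: taxable = $14,015.00 − 4×$364.00 = $12,559.00
  $752.40 + 19.1% × ($12,559.00 − $6,800.00) = $752.40 + 19.1% × $5,759.00 = $1,852.37
Pension Levy: 7.27% × $14,015.00 = $1,018.89
Total withheld: $1,852.37 + $1,018.89 = $2,871.26
Net pay: $14,015.00 − $2,871.26 = $11,143.74

$11,143.74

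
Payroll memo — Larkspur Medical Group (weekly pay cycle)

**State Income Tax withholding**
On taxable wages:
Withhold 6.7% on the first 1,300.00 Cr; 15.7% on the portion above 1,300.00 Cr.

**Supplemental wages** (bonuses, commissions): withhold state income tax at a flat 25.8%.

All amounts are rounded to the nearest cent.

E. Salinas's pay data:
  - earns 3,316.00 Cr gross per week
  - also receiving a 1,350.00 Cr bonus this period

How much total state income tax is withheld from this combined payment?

751.91 Cr

State Income Tax: taxable = 3,316.00 Cr
  87.10 Cr + 15.7% × (3,316.00 Cr − 1,300.00 Cr) = 87.10 Cr + 15.7% × 2,016.00 Cr = 403.61 Cr
Supplemental (25.8% flat on bonus): 25.8% × 1,350.00 Cr = 348.30 Cr
Total state income tax: 403.61 Cr + 348.30 Cr = 751.91 Cr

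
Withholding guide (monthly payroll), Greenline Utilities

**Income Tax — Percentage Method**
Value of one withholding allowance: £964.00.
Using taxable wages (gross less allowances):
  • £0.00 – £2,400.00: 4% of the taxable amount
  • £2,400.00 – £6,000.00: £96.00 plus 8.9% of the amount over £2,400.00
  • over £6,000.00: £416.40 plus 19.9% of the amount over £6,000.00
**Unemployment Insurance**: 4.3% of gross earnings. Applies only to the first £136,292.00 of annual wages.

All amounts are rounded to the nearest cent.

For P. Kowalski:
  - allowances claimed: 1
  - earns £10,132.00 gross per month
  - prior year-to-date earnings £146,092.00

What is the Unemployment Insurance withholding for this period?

Unemployment Insurance: YTD £146,092.00 ≥ cap £136,292.00 → £0.00

£0.00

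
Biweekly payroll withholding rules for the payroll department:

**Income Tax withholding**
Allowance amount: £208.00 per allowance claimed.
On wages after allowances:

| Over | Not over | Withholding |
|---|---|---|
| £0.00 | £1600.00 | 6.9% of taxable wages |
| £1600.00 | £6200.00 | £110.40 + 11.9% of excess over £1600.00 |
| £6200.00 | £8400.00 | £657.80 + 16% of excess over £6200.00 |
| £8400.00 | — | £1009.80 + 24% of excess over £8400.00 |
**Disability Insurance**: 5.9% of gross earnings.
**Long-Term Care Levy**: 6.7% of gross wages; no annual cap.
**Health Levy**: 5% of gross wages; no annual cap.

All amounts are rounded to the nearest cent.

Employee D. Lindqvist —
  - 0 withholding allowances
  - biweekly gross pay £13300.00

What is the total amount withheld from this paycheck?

£4526.60

Income Tax: taxable = £13300.00
  £1009.80 + 24% × (£13300.00 − £8400.00) = £1009.80 + 24% × £4900.00 = £2185.80
Disability Insurance: 5.9% × £13300.00 = £784.70
Long-Term Care Levy: 6.7% × £13300.00 = £891.10
Health Levy: 5% × £13300.00 = £665.00
Total: £2185.80 + £784.70 + £891.10 + £665.00 = £4526.60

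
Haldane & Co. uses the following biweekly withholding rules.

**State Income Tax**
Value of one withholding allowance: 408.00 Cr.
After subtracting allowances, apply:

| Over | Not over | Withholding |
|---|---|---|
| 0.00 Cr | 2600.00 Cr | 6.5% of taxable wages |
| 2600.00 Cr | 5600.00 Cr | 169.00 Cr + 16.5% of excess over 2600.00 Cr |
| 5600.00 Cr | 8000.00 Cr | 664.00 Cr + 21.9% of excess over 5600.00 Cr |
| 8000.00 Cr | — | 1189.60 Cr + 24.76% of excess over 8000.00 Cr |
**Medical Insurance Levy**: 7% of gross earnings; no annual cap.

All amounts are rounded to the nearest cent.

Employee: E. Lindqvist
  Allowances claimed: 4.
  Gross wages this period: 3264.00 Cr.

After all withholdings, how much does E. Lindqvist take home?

2929.44 Cr

State Income Tax: taxable = 3264.00 Cr − 4×408.00 Cr = 1632.00 Cr
  6.5% × 1632.00 Cr = 106.08 Cr
Medical Insurance Levy: 7% × 3264.00 Cr = 228.48 Cr
Total withheld: 106.08 Cr + 228.48 Cr = 334.56 Cr
Net pay: 3264.00 Cr − 334.56 Cr = 2929.44 Cr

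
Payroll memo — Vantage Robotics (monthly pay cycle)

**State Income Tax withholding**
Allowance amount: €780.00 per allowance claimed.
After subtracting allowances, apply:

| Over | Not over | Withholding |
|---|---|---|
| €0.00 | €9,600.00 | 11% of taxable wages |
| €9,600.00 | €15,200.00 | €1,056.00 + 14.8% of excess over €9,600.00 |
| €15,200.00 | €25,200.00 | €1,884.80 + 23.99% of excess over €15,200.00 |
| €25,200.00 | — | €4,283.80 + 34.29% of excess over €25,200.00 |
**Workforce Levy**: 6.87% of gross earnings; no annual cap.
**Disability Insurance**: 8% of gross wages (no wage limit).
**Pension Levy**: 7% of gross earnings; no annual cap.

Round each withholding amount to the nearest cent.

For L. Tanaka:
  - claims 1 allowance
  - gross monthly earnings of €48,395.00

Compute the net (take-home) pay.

€25,841.11

State Income Tax: taxable = €48,395.00 − 1×€780.00 = €47,615.00
  €4,283.80 + 34.29% × (€47,615.00 − €25,200.00) = €4,283.80 + 34.29% × €22,415.00 = €11,969.90
Workforce Levy: 6.87% × €48,395.00 = €3,324.74
Disability Insurance: 8% × €48,395.00 = €3,871.60
Pension Levy: 7% × €48,395.00 = €3,387.65
Total withheld: €11,969.90 + €3,324.74 + €3,871.60 + €3,387.65 = €22,553.89
Net pay: €48,395.00 − €22,553.89 = €25,841.11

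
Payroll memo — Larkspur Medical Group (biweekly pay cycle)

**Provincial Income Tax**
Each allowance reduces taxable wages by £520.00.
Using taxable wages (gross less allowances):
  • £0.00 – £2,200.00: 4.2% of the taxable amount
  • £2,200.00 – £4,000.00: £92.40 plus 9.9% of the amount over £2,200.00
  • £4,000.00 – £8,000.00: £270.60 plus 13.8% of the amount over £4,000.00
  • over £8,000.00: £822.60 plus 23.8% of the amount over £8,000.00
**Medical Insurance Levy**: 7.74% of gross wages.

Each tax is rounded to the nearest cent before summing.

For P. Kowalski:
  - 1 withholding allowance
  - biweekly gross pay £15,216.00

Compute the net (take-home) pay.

£11,622.03

Provincial Income Tax: taxable = £15,216.00 − 1×£520.00 = £14,696.00
  £822.60 + 23.8% × (£14,696.00 − £8,000.00) = £822.60 + 23.8% × £6,696.00 = £2,416.25
Medical Insurance Levy: 7.74% × £15,216.00 = £1,177.72
Total withheld: £2,416.25 + £1,177.72 = £3,593.97
Net pay: £15,216.00 − £3,593.97 = £11,622.03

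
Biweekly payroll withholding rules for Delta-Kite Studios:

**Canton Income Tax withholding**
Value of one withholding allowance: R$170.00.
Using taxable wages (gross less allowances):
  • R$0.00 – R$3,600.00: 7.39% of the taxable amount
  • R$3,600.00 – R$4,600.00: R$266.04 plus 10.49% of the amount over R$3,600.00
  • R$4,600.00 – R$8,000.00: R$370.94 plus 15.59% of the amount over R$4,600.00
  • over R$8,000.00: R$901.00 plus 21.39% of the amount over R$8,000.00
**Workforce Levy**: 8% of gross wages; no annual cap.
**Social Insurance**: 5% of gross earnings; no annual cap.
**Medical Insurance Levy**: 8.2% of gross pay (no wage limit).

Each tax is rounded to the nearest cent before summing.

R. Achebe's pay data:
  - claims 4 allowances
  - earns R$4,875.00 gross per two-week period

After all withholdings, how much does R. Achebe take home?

R$3,513.04

Canton Income Tax: taxable = R$4,875.00 − 4×R$170.00 = R$4,195.00
  R$266.04 + 10.49% × (R$4,195.00 − R$3,600.00) = R$266.04 + 10.49% × R$595.00 = R$328.46
Workforce Levy: 8% × R$4,875.00 = R$390.00
Social Insurance: 5% × R$4,875.00 = R$243.75
Medical Insurance Levy: 8.2% × R$4,875.00 = R$399.75
Total withheld: R$328.46 + R$390.00 + R$243.75 + R$399.75 = R$1,361.96
Net pay: R$4,875.00 − R$1,361.96 = R$3,513.04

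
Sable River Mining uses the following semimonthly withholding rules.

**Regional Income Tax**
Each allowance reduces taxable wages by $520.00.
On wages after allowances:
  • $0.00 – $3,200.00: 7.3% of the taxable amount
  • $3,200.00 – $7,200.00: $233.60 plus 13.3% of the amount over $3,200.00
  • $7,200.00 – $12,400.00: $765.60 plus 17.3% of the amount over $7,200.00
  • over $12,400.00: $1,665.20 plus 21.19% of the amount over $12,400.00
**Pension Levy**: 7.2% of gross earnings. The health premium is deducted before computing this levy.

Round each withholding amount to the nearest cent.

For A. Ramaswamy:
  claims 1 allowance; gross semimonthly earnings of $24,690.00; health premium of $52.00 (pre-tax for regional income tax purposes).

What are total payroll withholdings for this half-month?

$5,922.18

Regional Income Tax: taxable = $24,690.00 − $52.00 − 1×$520.00 = $24,118.00
  $1,665.20 + 21.19% × ($24,118.00 − $12,400.00) = $1,665.20 + 21.19% × $11,718.00 = $4,148.24
Pension Levy: 7.2% × $24,638.00 = $1,773.94
Total: $4,148.24 + $1,773.94 = $5,922.18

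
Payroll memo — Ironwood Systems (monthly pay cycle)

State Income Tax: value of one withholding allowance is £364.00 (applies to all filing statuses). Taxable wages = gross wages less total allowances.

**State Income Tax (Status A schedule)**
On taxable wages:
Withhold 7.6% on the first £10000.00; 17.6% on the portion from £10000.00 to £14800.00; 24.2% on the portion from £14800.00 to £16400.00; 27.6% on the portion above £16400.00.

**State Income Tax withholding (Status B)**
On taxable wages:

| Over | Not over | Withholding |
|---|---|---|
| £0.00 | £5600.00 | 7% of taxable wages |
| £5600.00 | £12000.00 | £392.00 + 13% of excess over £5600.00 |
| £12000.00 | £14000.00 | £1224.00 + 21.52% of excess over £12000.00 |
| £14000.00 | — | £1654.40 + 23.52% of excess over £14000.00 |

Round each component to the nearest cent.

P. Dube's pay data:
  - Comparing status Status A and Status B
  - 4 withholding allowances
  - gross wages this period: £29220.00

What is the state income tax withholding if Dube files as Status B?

£4891.69

State Income Tax (Status B): taxable = £29220.00 − 4×£364.00 = £27764.00
  £1654.40 + 23.52% × (£27764.00 − £14000.00) = £1654.40 + 23.52% × £13764.00 = £4891.69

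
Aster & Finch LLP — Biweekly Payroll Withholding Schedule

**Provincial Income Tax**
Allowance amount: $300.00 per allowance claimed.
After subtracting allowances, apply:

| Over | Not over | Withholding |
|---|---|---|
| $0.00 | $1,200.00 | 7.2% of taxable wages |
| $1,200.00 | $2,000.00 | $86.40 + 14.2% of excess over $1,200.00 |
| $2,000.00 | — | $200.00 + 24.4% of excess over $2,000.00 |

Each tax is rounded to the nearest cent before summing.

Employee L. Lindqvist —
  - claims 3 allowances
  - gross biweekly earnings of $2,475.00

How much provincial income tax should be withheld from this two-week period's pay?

Provincial Income Tax: taxable = $2,475.00 − 3×$300.00 = $1,575.00
  $86.40 + 14.2% × ($1,575.00 − $1,200.00) = $86.40 + 14.2% × $375.00 = $139.65

$139.65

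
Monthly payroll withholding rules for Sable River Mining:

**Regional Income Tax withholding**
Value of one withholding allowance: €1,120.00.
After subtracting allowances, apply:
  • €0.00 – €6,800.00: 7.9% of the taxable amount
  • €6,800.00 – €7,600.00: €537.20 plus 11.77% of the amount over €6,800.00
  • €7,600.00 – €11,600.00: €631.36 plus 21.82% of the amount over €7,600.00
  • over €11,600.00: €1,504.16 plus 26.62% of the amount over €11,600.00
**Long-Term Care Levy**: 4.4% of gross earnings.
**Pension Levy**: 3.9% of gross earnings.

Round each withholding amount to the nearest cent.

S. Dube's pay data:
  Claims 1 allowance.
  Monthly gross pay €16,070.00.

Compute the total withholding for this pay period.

€3,729.74

Regional Income Tax: taxable = €16,070.00 − 1×€1,120.00 = €14,950.00
  €1,504.16 + 26.62% × (€14,950.00 − €11,600.00) = €1,504.16 + 26.62% × €3,350.00 = €2,395.93
Long-Term Care Levy: 4.4% × €16,070.00 = €707.08
Pension Levy: 3.9% × €16,070.00 = €626.73
Total: €2,395.93 + €707.08 + €626.73 = €3,729.74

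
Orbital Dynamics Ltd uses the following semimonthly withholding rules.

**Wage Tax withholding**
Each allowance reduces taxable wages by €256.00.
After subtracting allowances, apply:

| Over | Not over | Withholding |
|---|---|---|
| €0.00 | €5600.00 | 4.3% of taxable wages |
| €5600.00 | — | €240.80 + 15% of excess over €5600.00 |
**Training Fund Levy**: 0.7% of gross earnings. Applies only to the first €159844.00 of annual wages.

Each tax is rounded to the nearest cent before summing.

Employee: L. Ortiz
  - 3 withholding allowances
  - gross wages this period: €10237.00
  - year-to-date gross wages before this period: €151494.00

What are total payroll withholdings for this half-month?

€879.60

Wage Tax: taxable = €10237.00 − 3×€256.00 = €9469.00
  €240.80 + 15% × (€9469.00 − €5600.00) = €240.80 + 15% × €3869.00 = €821.15
Training Fund Levy: cap €159844.00 − YTD €151494.00 = €8350.00 subject; 0.7% × €8350.00 = €58.45
Total: €821.15 + €58.45 = €879.60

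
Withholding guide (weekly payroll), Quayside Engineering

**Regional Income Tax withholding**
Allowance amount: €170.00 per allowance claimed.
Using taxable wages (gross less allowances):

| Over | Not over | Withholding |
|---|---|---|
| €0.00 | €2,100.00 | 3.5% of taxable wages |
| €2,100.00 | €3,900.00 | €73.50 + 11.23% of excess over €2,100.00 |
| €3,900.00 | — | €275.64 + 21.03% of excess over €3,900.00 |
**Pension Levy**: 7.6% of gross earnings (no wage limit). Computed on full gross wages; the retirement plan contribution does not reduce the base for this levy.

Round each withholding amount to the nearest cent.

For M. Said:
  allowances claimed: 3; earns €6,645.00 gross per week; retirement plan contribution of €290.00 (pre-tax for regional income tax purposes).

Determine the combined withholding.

Regional Income Tax: taxable = €6,645.00 − €290.00 − 3×€170.00 = €5,845.00
  €275.64 + 21.03% × (€5,845.00 − €3,900.00) = €275.64 + 21.03% × €1,945.00 = €684.67
Pension Levy: 7.6% × €6,645.00 = €505.02
Total: €684.67 + €505.02 = €1,189.69

€1,189.69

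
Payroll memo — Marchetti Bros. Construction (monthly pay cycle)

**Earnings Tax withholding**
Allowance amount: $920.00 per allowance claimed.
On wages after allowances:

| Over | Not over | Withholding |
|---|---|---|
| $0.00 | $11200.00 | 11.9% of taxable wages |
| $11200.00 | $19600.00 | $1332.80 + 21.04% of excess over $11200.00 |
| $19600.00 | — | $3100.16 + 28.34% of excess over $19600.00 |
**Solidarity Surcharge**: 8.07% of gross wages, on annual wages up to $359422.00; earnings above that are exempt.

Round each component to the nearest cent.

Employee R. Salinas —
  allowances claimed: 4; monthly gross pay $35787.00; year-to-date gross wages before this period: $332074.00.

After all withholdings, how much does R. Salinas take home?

$26935.38

Earnings Tax: taxable = $35787.00 − 4×$920.00 = $32107.00
  $3100.16 + 28.34% × ($32107.00 − $19600.00) = $3100.16 + 28.34% × $12507.00 = $6644.64
Solidarity Surcharge: cap $359422.00 − YTD $332074.00 = $27348.00 subject; 8.07% × $27348.00 = $2206.98
Total withheld: $6644.64 + $2206.98 = $8851.62
Net pay: $35787.00 − $8851.62 = $26935.38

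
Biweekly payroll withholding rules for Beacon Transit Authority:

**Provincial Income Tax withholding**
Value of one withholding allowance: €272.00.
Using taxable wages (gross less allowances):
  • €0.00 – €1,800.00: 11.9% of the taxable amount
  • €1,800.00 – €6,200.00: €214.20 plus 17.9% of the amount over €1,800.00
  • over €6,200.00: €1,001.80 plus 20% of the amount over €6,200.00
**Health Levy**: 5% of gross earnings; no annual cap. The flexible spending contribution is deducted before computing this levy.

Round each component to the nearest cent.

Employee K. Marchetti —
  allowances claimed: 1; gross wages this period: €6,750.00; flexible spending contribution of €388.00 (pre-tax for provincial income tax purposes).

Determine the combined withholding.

Provincial Income Tax: taxable = €6,750.00 − €388.00 − 1×€272.00 = €6,090.00
  €214.20 + 17.9% × (€6,090.00 − €1,800.00) = €214.20 + 17.9% × €4,290.00 = €982.11
Health Levy: 5% × €6,362.00 = €318.10
Total: €982.11 + €318.10 = €1,300.21

€1,300.21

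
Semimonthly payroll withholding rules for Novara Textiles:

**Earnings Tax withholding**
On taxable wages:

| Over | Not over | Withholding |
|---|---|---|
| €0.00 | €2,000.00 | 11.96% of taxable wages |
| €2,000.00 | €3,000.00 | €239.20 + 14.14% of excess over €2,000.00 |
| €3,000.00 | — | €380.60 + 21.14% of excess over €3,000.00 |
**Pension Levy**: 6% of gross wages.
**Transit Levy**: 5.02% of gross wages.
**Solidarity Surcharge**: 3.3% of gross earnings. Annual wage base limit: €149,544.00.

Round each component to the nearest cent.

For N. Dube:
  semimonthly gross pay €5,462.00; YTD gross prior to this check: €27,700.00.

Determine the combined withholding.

€1,683.23

Earnings Tax: taxable = €5,462.00
  €380.60 + 21.14% × (€5,462.00 − €3,000.00) = €380.60 + 21.14% × €2,462.00 = €901.07
Pension Levy: 6% × €5,462.00 = €327.72
Transit Levy: 5.02% × €5,462.00 = €274.19
Solidarity Surcharge: 3.3% × €5,462.00 = €180.25
Total: €901.07 + €327.72 + €274.19 + €180.25 = €1,683.23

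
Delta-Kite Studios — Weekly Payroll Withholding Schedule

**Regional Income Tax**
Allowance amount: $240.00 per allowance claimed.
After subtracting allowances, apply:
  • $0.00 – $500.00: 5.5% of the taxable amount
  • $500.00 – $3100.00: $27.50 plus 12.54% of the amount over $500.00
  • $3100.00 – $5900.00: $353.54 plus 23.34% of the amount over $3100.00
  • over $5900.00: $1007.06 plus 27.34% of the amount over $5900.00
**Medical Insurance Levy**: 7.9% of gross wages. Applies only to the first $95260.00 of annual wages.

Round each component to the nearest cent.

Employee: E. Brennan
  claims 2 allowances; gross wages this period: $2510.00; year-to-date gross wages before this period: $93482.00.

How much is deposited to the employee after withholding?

$2150.18

Regional Income Tax: taxable = $2510.00 − 2×$240.00 = $2030.00
  $27.50 + 12.54% × ($2030.00 − $500.00) = $27.50 + 12.54% × $1530.00 = $219.36
Medical Insurance Levy: cap $95260.00 − YTD $93482.00 = $1778.00 subject; 7.9% × $1778.00 = $140.46
Total withheld: $219.36 + $140.46 = $359.82
Net pay: $2510.00 − $359.82 = $2150.18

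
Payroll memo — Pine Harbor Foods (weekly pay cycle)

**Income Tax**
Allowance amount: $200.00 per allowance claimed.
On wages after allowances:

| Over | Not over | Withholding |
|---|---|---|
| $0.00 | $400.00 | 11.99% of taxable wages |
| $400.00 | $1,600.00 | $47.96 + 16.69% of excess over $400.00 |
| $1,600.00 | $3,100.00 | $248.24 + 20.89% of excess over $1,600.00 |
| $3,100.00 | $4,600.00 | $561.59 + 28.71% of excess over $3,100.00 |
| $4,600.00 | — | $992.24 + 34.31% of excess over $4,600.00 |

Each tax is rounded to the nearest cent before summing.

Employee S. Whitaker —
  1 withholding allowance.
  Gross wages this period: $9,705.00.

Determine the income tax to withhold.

$2,675.15

Income Tax: taxable = $9,705.00 − 1×$200.00 = $9,505.00
  $992.24 + 34.31% × ($9,505.00 − $4,600.00) = $992.24 + 34.31% × $4,905.00 = $2,675.15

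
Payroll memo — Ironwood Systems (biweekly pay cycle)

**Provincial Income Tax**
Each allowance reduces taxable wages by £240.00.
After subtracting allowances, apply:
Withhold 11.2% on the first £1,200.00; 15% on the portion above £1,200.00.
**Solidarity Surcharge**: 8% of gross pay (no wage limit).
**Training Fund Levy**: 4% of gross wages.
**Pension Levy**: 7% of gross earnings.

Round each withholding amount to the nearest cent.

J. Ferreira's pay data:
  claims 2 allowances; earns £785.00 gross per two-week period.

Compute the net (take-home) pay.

Provincial Income Tax: taxable = £785.00 − 2×£240.00 = £305.00
  11.2% × £305.00 = £34.16
Solidarity Surcharge: 8% × £785.00 = £62.80
Training Fund Levy: 4% × £785.00 = £31.40
Pension Levy: 7% × £785.00 = £54.95
Total withheld: £34.16 + £62.80 + £31.40 + £54.95 = £183.31
Net pay: £785.00 − £183.31 = £601.69

£601.69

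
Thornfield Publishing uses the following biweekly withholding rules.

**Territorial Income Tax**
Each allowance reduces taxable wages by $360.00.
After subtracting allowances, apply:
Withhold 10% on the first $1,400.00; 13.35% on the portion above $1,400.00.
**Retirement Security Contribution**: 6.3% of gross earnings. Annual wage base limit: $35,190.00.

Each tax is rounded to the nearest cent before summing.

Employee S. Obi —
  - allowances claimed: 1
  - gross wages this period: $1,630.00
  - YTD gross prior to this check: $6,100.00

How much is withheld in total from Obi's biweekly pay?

$229.69

Territorial Income Tax: taxable = $1,630.00 − 1×$360.00 = $1,270.00
  10% × $1,270.00 = $127.00
Retirement Security Contribution: 6.3% × $1,630.00 = $102.69
Total: $127.00 + $102.69 = $229.69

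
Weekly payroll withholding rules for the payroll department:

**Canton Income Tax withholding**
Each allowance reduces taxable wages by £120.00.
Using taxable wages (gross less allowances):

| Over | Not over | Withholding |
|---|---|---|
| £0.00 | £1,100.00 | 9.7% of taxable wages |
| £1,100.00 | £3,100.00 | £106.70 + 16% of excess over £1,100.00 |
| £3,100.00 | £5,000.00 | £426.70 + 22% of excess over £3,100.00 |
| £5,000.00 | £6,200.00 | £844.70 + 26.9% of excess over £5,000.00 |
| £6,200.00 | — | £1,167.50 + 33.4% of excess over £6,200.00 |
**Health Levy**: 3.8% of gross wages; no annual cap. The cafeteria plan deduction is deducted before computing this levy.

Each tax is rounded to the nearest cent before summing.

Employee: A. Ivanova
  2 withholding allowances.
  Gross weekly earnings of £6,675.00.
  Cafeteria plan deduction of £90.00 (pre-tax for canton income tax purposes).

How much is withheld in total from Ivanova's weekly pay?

£1,466.16

Canton Income Tax: taxable = £6,675.00 − £90.00 − 2×£120.00 = £6,345.00
  £1,167.50 + 33.4% × (£6,345.00 − £6,200.00) = £1,167.50 + 33.4% × £145.00 = £1,215.93
Health Levy: 3.8% × £6,585.00 = £250.23
Total: £1,215.93 + £250.23 = £1,466.16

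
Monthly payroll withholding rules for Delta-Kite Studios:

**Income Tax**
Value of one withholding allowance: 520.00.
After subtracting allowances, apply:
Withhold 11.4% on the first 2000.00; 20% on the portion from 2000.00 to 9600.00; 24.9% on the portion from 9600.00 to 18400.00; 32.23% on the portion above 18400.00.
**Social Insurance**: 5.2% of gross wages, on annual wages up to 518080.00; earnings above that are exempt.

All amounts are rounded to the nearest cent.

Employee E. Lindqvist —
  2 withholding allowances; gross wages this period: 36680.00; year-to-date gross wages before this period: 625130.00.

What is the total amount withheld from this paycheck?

Income Tax: taxable = 36680.00 − 2×520.00 = 35640.00
  3939.20 + 32.23% × (35640.00 − 18400.00) = 3939.20 + 32.23% × 17240.00 = 9495.65
Social Insurance: YTD 625130.00 ≥ cap 518080.00 → 0.00
Total: 9495.65 + 0.00 = 9495.65

9495.65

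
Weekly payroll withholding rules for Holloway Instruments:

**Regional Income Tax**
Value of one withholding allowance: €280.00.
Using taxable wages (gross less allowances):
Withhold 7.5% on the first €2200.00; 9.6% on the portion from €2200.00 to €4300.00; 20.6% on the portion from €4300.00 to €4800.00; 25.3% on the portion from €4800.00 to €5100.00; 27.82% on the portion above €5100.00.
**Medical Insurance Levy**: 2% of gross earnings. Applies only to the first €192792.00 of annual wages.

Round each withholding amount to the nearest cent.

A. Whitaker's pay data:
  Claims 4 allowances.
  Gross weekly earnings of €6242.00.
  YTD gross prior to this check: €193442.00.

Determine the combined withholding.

Regional Income Tax: taxable = €6242.00 − 4×€280.00 = €5122.00
  €545.50 + 27.82% × (€5122.00 − €5100.00) = €545.50 + 27.82% × €22.00 = €551.62
Medical Insurance Levy: YTD €193442.00 ≥ cap €192792.00 → €0.00
Total: €551.62 + €0.00 = €551.62

€551.62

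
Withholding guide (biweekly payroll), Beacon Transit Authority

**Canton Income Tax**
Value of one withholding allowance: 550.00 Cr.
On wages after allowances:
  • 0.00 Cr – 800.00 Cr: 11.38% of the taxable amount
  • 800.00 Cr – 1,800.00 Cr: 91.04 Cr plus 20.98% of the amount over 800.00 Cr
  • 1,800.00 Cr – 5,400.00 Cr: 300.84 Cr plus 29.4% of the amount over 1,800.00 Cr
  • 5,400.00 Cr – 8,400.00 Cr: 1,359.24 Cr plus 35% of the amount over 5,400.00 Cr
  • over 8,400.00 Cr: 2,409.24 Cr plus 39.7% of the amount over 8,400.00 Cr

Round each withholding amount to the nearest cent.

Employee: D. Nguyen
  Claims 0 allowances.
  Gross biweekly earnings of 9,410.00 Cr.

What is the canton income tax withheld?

Canton Income Tax: taxable = 9,410.00 Cr
  2,409.24 Cr + 39.7% × (9,410.00 Cr − 8,400.00 Cr) = 2,409.24 Cr + 39.7% × 1,010.00 Cr = 2,810.21 Cr

2,810.21 Cr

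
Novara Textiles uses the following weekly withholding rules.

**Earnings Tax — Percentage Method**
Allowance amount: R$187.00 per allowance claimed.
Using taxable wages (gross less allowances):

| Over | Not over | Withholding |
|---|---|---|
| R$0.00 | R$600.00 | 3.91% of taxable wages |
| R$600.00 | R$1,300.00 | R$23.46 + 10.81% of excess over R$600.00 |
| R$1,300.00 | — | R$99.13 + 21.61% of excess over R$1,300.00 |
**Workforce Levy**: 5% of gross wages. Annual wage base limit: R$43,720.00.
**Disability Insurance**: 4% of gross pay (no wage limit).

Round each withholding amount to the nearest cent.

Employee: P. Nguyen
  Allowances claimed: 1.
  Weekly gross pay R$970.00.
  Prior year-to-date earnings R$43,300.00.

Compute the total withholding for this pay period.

Earnings Tax: taxable = R$970.00 − 1×R$187.00 = R$783.00
  R$23.46 + 10.81% × (R$783.00 − R$600.00) = R$23.46 + 10.81% × R$183.00 = R$43.24
Workforce Levy: cap R$43,720.00 − YTD R$43,300.00 = R$420.00 subject; 5% × R$420.00 = R$21.00
Disability Insurance: 4% × R$970.00 = R$38.80
Total: R$43.24 + R$21.00 + R$38.80 = R$103.04

R$103.04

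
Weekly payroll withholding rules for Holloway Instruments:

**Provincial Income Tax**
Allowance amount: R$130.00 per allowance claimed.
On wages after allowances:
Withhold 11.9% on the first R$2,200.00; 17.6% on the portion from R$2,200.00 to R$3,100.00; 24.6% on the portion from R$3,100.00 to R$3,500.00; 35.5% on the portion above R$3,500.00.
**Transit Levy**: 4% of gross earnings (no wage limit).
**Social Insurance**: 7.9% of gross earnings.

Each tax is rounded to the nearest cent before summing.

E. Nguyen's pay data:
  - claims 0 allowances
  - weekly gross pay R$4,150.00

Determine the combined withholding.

Provincial Income Tax: taxable = R$4,150.00
  R$518.60 + 35.5% × (R$4,150.00 − R$3,500.00) = R$518.60 + 35.5% × R$650.00 = R$749.35
Transit Levy: 4% × R$4,150.00 = R$166.00
Social Insurance: 7.9% × R$4,150.00 = R$327.85
Total: R$749.35 + R$166.00 + R$327.85 = R$1,243.20

R$1,243.20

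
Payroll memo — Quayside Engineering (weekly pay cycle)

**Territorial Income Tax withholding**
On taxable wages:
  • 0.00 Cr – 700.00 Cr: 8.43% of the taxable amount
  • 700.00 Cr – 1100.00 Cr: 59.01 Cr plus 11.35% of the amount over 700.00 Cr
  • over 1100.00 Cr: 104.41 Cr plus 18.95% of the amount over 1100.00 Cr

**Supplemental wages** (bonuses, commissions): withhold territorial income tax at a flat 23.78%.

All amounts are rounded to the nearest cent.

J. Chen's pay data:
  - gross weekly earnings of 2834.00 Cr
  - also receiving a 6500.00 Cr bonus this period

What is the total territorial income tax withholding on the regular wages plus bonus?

1978.70 Cr

Territorial Income Tax: taxable = 2834.00 Cr
  104.41 Cr + 18.95% × (2834.00 Cr − 1100.00 Cr) = 104.41 Cr + 18.95% × 1734.00 Cr = 433.00 Cr
Supplemental (23.78% flat on bonus): 23.78% × 6500.00 Cr = 1545.70 Cr
Total territorial income tax: 433.00 Cr + 1545.70 Cr = 1978.70 Cr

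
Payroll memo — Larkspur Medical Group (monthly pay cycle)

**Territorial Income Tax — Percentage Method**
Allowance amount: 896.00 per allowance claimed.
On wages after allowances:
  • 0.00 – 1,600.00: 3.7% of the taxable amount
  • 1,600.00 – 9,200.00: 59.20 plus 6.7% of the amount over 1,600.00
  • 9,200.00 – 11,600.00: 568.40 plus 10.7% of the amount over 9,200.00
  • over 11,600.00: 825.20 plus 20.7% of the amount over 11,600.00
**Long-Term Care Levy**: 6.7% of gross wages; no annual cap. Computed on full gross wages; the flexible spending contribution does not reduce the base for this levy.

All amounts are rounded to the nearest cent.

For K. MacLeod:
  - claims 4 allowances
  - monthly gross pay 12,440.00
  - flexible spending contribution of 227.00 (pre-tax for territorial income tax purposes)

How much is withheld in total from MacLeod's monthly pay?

1,363.62

Territorial Income Tax: taxable = 12,440.00 − 227.00 − 4×896.00 = 8,629.00
  59.20 + 6.7% × (8,629.00 − 1,600.00) = 59.20 + 6.7% × 7,029.00 = 530.14
Long-Term Care Levy: 6.7% × 12,440.00 = 833.48
Total: 530.14 + 833.48 = 1,363.62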